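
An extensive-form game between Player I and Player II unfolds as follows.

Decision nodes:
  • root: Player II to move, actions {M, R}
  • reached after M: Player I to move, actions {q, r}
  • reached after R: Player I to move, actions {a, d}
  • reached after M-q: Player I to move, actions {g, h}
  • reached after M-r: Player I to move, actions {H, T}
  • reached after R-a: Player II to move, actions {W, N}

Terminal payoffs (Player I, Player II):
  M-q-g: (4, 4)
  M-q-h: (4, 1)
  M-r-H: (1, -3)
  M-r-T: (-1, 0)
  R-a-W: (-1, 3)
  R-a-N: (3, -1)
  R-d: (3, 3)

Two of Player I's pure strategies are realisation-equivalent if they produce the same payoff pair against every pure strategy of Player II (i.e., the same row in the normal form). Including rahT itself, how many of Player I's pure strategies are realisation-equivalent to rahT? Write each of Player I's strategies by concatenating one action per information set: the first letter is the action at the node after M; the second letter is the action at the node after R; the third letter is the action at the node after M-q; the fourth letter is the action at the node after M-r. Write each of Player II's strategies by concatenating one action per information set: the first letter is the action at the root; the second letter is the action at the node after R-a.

Row for rahT (columns MW, MN, RW, RN): (-1,0) (-1,0) (-1,3) (3,-1).
Under rahT, Player I's choice at the node after M-q can never be reached regardless of what Player II does, so varying those choices leaves every outcome unchanged.
Holding the reachable choices fixed and varying the unreachable one freely already gives 2 equivalent strategies.
No other strategy reproduces this row, so those 2 are the full class: ragT, rahT.

2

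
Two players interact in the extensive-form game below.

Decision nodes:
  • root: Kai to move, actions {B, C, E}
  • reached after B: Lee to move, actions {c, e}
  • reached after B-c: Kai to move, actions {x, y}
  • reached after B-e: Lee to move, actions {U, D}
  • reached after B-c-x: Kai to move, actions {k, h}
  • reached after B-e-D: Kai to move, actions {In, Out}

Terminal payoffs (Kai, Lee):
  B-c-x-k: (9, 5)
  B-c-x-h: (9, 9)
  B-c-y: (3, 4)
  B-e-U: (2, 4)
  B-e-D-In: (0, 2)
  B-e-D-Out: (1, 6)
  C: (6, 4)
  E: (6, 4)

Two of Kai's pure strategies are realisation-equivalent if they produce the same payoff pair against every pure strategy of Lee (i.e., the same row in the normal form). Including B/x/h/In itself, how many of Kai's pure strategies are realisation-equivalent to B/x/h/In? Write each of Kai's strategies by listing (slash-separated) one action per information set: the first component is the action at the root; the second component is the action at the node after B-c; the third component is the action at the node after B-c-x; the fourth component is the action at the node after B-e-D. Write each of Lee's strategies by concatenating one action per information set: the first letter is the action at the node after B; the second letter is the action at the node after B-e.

Row for B/x/h/In (columns cU, cD, eU, eD): (9,9) (9,9) (2,4) (0,2).
Every one of Kai's information sets is on the play path for some reply by Lee when Kai follows B/x/h/In.
Changing the action at any of them therefore changes at least one column, so only B/x/h/In itself gives this row.

1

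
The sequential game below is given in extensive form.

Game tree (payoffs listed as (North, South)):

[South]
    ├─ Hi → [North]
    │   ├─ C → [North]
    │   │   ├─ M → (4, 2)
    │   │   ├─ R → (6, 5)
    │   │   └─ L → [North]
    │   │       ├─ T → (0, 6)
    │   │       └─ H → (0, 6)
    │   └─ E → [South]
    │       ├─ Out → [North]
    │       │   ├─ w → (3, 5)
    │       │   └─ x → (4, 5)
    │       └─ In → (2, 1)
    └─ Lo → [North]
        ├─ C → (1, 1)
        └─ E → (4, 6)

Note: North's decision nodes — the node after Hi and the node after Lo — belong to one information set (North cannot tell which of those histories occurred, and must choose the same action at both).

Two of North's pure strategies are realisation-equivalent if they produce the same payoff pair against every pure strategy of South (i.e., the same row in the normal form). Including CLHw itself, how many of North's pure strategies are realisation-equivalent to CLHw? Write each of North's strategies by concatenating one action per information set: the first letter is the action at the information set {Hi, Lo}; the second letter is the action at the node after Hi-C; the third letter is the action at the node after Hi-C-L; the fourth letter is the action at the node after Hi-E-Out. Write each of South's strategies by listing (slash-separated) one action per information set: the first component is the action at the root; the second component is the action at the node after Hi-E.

Row for CLHw (columns Hi/Out, Hi/In, Lo/Out, Lo/In): (0,6) (0,6) (1,1) (1,1).
Under CLHw, North's choice at the node after Hi-E-Out can never be reached regardless of what South does, so varying those choices leaves every outcome unchanged.
Holding the reachable choices fixed and varying the unreachable one freely already gives 2 equivalent strategies.
Checking the remaining rows, CLTw, CLTx also happen to give the same payoffs in every column, bringing the total to 4: CLTw, CLTx, CLHw, CLHx.

4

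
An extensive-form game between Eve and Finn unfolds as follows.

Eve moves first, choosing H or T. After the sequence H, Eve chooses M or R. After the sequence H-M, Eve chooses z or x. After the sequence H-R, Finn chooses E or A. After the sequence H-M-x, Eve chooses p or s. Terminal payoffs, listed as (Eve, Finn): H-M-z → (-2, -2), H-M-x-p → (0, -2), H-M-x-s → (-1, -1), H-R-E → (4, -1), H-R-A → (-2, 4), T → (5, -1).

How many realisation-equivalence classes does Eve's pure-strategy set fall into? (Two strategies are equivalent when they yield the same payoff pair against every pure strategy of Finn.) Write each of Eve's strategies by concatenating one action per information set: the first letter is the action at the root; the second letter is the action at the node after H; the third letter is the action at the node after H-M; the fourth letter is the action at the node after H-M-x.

5

Eve has 16 pure strategies: HMzp, HMzs, HMxp, HMxs, HRzp, HRzs, HRxp, HRxs, TMzp, TMzs, TMxp, TMxs, TRzp, TRzs, TRxp, TRxs. Columns: E, A.
{HMzp, HMzs} → row (-2,-2) (-2,-2)
{HMxp} → row (0,-2) (0,-2)
{HMxs} → row (-1,-1) (-1,-1)
{HRzp, HRzs, HRxp, HRxs} → row (4,-1) (-2,4)
{TMzp, TMzs, TMxp, TMxs, TRzp, TRzs, TRxp, TRxs} → row (5,-1) (5,-1)
That's 5 distinct rows out of 16 strategies.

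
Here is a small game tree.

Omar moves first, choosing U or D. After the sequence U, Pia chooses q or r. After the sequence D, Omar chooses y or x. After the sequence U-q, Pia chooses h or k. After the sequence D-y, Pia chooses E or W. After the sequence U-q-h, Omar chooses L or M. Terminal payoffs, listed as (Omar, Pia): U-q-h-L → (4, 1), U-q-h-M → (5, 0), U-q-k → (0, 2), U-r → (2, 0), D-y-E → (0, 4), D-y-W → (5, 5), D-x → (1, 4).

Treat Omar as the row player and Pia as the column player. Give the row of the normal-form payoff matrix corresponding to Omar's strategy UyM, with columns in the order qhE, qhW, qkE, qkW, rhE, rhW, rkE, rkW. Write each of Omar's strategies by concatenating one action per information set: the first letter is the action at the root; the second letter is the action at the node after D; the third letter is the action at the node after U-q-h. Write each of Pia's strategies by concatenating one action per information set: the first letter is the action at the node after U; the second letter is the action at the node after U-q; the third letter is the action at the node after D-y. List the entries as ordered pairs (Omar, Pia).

vs qhE: Omar plays U → Pia plays q at [U] → Pia plays h at [U-q] → Omar plays M at [U-q-h] → (5, 0)
vs qhW: Omar plays U → Pia plays q at [U] → Pia plays h at [U-q] → Omar plays M at [U-q-h] → (5, 0)
vs qkE: Omar plays U → Pia plays q at [U] → Pia plays k at [U-q] → (0, 2)
vs qkW: Omar plays U → Pia plays q at [U] → Pia plays k at [U-q] → (0, 2)
vs rhE: Omar plays U → Pia plays r at [U] → (2, 0)
vs rhW: Omar plays U → Pia plays r at [U] → (2, 0)
vs rkE: Omar plays U → Pia plays r at [U] → (2, 0)
vs rkW: Omar plays U → Pia plays r at [U] → (2, 0)

(5,0) (5,0) (0,2) (0,2) (2,0) (2,0) (2,0) (2,0)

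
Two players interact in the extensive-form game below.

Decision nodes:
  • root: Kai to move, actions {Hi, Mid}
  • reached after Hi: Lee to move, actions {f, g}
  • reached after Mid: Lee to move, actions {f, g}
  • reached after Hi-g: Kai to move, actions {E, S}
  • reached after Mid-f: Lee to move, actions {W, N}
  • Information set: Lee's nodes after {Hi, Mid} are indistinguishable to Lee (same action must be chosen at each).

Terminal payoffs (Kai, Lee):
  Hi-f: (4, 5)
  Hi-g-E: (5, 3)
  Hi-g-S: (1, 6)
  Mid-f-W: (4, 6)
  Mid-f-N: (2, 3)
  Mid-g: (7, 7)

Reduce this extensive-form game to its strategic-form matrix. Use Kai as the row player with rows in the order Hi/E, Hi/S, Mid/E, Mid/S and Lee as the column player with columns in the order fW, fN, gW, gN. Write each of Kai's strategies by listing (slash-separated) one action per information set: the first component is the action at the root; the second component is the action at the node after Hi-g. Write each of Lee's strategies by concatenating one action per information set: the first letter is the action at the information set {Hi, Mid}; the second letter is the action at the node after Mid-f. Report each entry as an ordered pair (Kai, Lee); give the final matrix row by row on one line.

Row Hi/E: fW→(4,5), fN→(4,5), gW→(5,3), gN→(5,3)
Row Hi/S: fW→(4,5), fN→(4,5), gW→(1,6), gN→(1,6)
Row Mid/E: fW→(4,6), fN→(2,3), gW→(7,7), gN→(7,7)
Row Mid/S: fW→(4,6), fN→(2,3), gW→(7,7), gN→(7,7)

Hi/E: (4,5) (4,5) (5,3) (5,3) | Hi/S: (4,5) (4,5) (1,6) (1,6) | Mid/E: (4,6) (2,3) (7,7) (7,7) | Mid/S: (4,6) (2,3) (7,7) (7,7)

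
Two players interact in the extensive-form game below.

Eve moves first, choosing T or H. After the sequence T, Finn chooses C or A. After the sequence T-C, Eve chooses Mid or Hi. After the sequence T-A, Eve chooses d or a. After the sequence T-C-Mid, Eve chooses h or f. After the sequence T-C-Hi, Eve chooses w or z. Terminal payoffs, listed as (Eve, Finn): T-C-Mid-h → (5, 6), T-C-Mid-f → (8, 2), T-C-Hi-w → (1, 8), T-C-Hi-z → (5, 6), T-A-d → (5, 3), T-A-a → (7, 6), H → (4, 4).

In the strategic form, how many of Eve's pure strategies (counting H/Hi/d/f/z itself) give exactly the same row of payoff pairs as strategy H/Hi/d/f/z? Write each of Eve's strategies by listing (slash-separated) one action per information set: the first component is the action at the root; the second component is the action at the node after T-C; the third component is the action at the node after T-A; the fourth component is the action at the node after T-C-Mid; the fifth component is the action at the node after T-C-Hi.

Row for H/Hi/d/f/z (columns C, A): (4,4) (4,4).
Under H/Hi/d/f/z, Eve's choice at the node after T-C and at the node after T-A and at the node after T-C-Mid and at the node after T-C-Hi can never be reached regardless of what Finn does, so varying those choices leaves every outcome unchanged.
Holding the reachable choices fixed and varying the unreachable ones freely already gives 2 × 2 × 2 × 2 = 16 equivalent strategies.
No other strategy reproduces this row, so those 16 are the full class: H/Mid/d/h/w, H/Mid/d/h/z, H/Mid/d/f/w, H/Mid/d/f/z, H/Mid/a/h/w, H/Mid/a/h/z, H/Mid/a/f/w, H/Mid/a/f/z, H/Hi/d/h/w, H/Hi/d/h/z, H/Hi/d/f/w, H/Hi/d/f/z, H/Hi/a/h/w, H/Hi/a/h/z, H/Hi/a/f/w, H/Hi/a/f/z.

16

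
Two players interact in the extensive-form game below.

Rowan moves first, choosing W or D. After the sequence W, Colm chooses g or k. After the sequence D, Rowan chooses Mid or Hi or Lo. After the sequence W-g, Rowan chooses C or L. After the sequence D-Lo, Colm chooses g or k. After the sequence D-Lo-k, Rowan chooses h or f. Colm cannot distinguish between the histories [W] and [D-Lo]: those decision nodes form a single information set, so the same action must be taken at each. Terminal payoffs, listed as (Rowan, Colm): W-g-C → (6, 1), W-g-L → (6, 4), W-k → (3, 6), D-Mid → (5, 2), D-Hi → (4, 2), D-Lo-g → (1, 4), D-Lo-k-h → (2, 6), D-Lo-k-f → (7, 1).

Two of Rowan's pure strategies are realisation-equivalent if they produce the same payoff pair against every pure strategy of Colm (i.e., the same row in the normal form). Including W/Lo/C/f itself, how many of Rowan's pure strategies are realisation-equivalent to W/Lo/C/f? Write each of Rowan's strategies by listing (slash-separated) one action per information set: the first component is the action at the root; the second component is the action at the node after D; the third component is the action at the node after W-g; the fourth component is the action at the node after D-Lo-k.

6

Row for W/Lo/C/f (columns g, k): (6,1) (3,6).
Under W/Lo/C/f, Rowan's choice at the node after D and at the node after D-Lo-k can never be reached regardless of what Colm does, so varying those choices leaves every outcome unchanged.
Holding the reachable choices fixed and varying the unreachable ones freely already gives 3 × 2 = 6 equivalent strategies.
No other strategy reproduces this row, so those 6 are the full class: W/Mid/C/h, W/Mid/C/f, W/Hi/C/h, W/Hi/C/f, W/Lo/C/h, W/Lo/C/f.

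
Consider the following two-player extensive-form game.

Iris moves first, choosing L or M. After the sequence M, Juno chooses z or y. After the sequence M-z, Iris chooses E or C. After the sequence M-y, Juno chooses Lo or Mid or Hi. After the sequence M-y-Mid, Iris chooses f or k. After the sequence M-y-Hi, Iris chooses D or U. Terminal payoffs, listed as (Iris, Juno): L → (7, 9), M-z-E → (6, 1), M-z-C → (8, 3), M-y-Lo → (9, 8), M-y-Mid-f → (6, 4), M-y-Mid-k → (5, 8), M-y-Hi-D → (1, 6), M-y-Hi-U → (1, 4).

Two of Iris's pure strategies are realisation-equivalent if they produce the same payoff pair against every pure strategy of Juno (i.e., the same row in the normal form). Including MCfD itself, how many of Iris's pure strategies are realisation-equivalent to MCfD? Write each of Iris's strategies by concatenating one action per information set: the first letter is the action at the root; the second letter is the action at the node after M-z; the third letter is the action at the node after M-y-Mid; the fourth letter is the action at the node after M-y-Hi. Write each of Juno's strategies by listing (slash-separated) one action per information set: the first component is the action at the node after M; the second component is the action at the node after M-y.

Row for MCfD (columns z/Lo, z/Mid, z/Hi, y/Lo, y/Mid, y/Hi): (8,3) (8,3) (8,3) (9,8) (6,4) (1,6).
Every one of Iris's information sets is on the play path for some reply by Juno when Iris follows MCfD.
Changing the action at any of them therefore changes at least one column, so only MCfD itself gives this row.

1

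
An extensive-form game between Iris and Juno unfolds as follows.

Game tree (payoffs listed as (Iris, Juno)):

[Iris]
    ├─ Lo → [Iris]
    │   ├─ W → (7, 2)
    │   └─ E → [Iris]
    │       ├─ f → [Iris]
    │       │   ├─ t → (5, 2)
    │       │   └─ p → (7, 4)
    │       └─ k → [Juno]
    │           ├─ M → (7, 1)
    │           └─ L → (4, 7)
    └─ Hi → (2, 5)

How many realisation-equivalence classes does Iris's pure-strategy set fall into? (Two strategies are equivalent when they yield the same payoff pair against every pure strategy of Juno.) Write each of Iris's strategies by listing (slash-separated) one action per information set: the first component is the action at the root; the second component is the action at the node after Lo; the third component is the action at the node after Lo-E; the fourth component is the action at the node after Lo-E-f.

Iris has 16 pure strategies: Lo/W/f/t, Lo/W/f/p, Lo/W/k/t, Lo/W/k/p, Lo/E/f/t, Lo/E/f/p, Lo/E/k/t, Lo/E/k/p, Hi/W/f/t, Hi/W/f/p, Hi/W/k/t, Hi/W/k/p, Hi/E/f/t, Hi/E/f/p, Hi/E/k/t, Hi/E/k/p. Columns: M, L.
{Lo/W/f/t, Lo/W/f/p, Lo/W/k/t, Lo/W/k/p} → row (7,2) (7,2)
{Lo/E/f/t} → row (5,2) (5,2)
{Lo/E/f/p} → row (7,4) (7,4)
{Lo/E/k/t, Lo/E/k/p} → row (7,1) (4,7)
{Hi/W/f/t, Hi/W/f/p, Hi/W/k/t, Hi/W/k/p, Hi/E/f/t, Hi/E/f/p, Hi/E/k/t, Hi/E/k/p} → row (2,5) (2,5)
That's 5 distinct rows out of 16 strategies.

5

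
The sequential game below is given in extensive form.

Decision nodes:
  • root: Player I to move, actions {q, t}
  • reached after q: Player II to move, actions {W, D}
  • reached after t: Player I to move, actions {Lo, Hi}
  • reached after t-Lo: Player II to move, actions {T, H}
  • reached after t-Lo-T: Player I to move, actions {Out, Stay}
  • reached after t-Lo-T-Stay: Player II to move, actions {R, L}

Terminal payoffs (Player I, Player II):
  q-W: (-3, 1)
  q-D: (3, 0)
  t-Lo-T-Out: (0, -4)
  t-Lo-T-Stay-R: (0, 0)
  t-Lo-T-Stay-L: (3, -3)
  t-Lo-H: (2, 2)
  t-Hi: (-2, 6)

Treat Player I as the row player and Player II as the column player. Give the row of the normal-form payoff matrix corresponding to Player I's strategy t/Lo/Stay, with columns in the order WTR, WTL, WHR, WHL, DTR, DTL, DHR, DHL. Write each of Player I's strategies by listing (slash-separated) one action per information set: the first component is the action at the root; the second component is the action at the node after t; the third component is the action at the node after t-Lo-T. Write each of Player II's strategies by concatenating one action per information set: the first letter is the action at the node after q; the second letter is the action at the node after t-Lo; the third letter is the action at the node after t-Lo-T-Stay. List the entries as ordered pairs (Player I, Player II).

(0,0) (3,-3) (2,2) (2,2) (0,0) (3,-3) (2,2) (2,2)

vs WTR: Player I plays t → Player I plays Lo at [t] → Player II plays T at [t-Lo] → Player I plays Stay at [t-Lo-T] → Player II plays R at [t-Lo-T-Stay] → (0, 0)
vs WTL: Player I plays t → Player I plays Lo at [t] → Player II plays T at [t-Lo] → Player I plays Stay at [t-Lo-T] → Player II plays L at [t-Lo-T-Stay] → (3, -3)
vs WHR: Player I plays t → Player I plays Lo at [t] → Player II plays H at [t-Lo] → (2, 2)
vs WHL: Player I plays t → Player I plays Lo at [t] → Player II plays H at [t-Lo] → (2, 2)
vs DTR: Player I plays t → Player I plays Lo at [t] → Player II plays T at [t-Lo] → Player I plays Stay at [t-Lo-T] → Player II plays R at [t-Lo-T-Stay] → (0, 0)
vs DTL: Player I plays t → Player I plays Lo at [t] → Player II plays T at [t-Lo] → Player I plays Stay at [t-Lo-T] → Player II plays L at [t-Lo-T-Stay] → (3, -3)
vs DHR: Player I plays t → Player I plays Lo at [t] → Player II plays H at [t-Lo] → (2, 2)
vs DHL: Player I plays t → Player I plays Lo at [t] → Player II plays H at [t-Lo] → (2, 2)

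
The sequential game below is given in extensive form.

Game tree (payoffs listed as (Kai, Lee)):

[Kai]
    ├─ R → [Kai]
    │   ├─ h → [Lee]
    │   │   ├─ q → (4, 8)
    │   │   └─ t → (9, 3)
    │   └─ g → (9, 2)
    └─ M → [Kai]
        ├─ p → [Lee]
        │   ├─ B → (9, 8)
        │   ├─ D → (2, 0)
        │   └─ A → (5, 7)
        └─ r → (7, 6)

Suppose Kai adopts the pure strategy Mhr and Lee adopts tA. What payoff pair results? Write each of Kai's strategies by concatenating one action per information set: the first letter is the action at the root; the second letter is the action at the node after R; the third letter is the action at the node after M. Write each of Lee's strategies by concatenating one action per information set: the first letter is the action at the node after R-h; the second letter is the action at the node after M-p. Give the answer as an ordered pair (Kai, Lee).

(7, 6)

Trace the play path from the root:
  Kai plays M
  Kai plays r at [M]
→ terminal payoff (7, 6).
(Kai's choice at the node after R is never reached on this path, so it doesn't affect the outcome.)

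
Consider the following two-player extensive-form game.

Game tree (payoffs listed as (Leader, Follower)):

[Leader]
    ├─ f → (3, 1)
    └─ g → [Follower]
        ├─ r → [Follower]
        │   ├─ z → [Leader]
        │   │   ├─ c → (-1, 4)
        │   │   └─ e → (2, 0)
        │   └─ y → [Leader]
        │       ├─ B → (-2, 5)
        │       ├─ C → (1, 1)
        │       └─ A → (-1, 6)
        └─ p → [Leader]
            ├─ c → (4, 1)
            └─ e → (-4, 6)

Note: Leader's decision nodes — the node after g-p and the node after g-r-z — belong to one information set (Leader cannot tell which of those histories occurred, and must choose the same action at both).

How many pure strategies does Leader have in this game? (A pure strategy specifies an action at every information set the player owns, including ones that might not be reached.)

12

Leader owns the root with actions {f, g} — two choices.
Leader owns the information set {g-p, g-r-z} with actions {c, e} — two choices.
Leader owns the node after g-r-y with actions {B, C, A} — three choices.
A pure strategy fixes one action at each information set independently, so the count is the product 2 × 2 × 3 = 12.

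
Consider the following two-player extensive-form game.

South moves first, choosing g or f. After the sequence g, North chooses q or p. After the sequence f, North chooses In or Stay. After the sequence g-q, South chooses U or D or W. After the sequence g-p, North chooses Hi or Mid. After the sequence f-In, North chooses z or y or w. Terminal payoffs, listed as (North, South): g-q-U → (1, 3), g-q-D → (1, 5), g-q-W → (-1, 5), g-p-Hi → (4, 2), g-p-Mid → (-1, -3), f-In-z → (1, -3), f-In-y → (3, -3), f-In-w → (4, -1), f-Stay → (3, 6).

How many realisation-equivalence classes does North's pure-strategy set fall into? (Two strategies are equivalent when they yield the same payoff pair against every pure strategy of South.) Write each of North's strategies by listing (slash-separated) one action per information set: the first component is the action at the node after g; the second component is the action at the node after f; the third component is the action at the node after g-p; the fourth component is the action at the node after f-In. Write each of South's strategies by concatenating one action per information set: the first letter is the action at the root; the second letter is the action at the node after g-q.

12

North has 24 pure strategies: q/In/Hi/z, q/In/Hi/y, q/In/Hi/w, q/In/Mid/z, q/In/Mid/y, q/In/Mid/w, q/Stay/Hi/z, q/Stay/Hi/y, q/Stay/Hi/w, q/Stay/Mid/z, q/Stay/Mid/y, q/Stay/Mid/w, p/In/Hi/z, p/In/Hi/y, p/In/Hi/w, p/In/Mid/z, p/In/Mid/y, p/In/Mid/w, p/Stay/Hi/z, p/Stay/Hi/y, p/Stay/Hi/w, p/Stay/Mid/z, p/Stay/Mid/y, p/Stay/Mid/w. Columns: gU, gD, gW, fU, fD, fW.
{q/In/Hi/z, q/In/Mid/z} → row (1,3) (1,5) (-1,5) (1,-3) (1,-3) (1,-3)
{q/In/Hi/y, q/In/Mid/y} → row (1,3) (1,5) (-1,5) (3,-3) (3,-3) (3,-3)
{q/In/Hi/w, q/In/Mid/w} → row (1,3) (1,5) (-1,5) (4,-1) (4,-1) (4,-1)
{q/Stay/Hi/z, q/Stay/Hi/y, q/Stay/Hi/w, q/Stay/Mid/z, q/Stay/Mid/y, q/Stay/Mid/w} → row (1,3) (1,5) (-1,5) (3,6) (3,6) (3,6)
{p/In/Hi/z} → row (4,2) (4,2) (4,2) (1,-3) (1,-3) (1,-3)
{p/In/Hi/y} → row (4,2) (4,2) (4,2) (3,-3) (3,-3) (3,-3)
{p/In/Hi/w} → row (4,2) (4,2) (4,2) (4,-1) (4,-1) (4,-1)
{p/In/Mid/z} → row (-1,-3) (-1,-3) (-1,-3) (1,-3) (1,-3) (1,-3)
{p/In/Mid/y} → row (-1,-3) (-1,-3) (-1,-3) (3,-3) (3,-3) (3,-3)
{p/In/Mid/w} → row (-1,-3) (-1,-3) (-1,-3) (4,-1) (4,-1) (4,-1)
{p/Stay/Hi/z, p/Stay/Hi/y, p/Stay/Hi/w} → row (4,2) (4,2) (4,2) (3,6) (3,6) (3,6)
{p/Stay/Mid/z, p/Stay/Mid/y, p/Stay/Mid/w} → row (-1,-3) (-1,-3) (-1,-3) (3,6) (3,6) (3,6)
That's 12 distinct rows out of 24 strategies.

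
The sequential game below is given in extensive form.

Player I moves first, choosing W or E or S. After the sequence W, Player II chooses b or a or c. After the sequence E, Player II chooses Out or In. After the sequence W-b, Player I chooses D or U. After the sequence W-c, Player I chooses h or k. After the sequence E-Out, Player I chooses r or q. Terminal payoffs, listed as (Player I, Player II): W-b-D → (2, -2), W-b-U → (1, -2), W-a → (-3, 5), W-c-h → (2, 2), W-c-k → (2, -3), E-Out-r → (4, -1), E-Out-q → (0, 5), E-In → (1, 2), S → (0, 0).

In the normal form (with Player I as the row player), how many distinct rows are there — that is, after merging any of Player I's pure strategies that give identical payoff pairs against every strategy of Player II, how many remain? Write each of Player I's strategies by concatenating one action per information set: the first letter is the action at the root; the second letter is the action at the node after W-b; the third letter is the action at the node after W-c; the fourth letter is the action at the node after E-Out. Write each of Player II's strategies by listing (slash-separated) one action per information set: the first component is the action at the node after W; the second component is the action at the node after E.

Player I has 24 pure strategies: WDhr, WDhq, WDkr, WDkq, WUhr, WUhq, WUkr, WUkq, EDhr, EDhq, EDkr, EDkq, EUhr, EUhq, EUkr, EUkq, SDhr, SDhq, SDkr, SDkq, SUhr, SUhq, SUkr, SUkq. Columns: b/Out, b/In, a/Out, a/In, c/Out, c/In.
{WDhr, WDhq} → row (2,-2) (2,-2) (-3,5) (-3,5) (2,2) (2,2)
{WDkr, WDkq} → row (2,-2) (2,-2) (-3,5) (-3,5) (2,-3) (2,-3)
{WUhr, WUhq} → row (1,-2) (1,-2) (-3,5) (-3,5) (2,2) (2,2)
{WUkr, WUkq} → row (1,-2) (1,-2) (-3,5) (-3,5) (2,-3) (2,-3)
{EDhr, EDkr, EUhr, EUkr} → row (4,-1) (1,2) (4,-1) (1,2) (4,-1) (1,2)
{EDhq, EDkq, EUhq, EUkq} → row (0,5) (1,2) (0,5) (1,2) (0,5) (1,2)
{SDhr, SDhq, SDkr, SDkq, SUhr, SUhq, SUkr, SUkq} → row (0,0) (0,0) (0,0) (0,0) (0,0) (0,0)
That's 7 distinct rows out of 24 strategies.

7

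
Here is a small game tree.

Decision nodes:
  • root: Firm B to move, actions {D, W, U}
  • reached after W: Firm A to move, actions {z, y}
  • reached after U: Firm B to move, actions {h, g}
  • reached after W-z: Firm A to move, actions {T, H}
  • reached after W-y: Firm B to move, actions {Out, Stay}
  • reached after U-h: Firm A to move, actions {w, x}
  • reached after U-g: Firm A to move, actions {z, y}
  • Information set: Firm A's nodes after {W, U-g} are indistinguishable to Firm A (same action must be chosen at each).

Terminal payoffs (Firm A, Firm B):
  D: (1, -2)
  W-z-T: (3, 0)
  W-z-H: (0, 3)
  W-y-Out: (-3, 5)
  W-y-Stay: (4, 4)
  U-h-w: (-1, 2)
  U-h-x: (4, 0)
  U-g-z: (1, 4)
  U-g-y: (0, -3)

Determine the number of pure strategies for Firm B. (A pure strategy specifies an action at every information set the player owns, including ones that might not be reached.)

Firm B owns the root with actions {D, W, U} — three choices.
Firm B owns the node after U with actions {h, g} — two choices.
Firm B owns the node after W-y with actions {Out, Stay} — two choices.
A pure strategy fixes one action at each information set independently, so the count is the product 3 × 2 × 2 = 12.

12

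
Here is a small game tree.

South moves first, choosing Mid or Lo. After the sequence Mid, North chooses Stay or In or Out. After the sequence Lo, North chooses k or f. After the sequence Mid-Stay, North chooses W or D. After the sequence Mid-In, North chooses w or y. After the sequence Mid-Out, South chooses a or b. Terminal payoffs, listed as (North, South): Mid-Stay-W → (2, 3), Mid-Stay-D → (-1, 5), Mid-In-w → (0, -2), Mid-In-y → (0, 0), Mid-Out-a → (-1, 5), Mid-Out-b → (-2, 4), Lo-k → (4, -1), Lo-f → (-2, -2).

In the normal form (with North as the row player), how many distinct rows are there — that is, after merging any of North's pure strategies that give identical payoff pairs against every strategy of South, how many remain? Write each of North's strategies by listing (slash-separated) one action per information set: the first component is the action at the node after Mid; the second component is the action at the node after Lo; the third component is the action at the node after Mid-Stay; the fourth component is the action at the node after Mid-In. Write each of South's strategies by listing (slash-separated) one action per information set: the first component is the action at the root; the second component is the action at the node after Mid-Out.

North has 24 pure strategies: Stay/k/W/w, Stay/k/W/y, Stay/k/D/w, Stay/k/D/y, Stay/f/W/w, Stay/f/W/y, Stay/f/D/w, Stay/f/D/y, In/k/W/w, In/k/W/y, In/k/D/w, In/k/D/y, In/f/W/w, In/f/W/y, In/f/D/w, In/f/D/y, Out/k/W/w, Out/k/W/y, Out/k/D/w, Out/k/D/y, Out/f/W/w, Out/f/W/y, Out/f/D/w, Out/f/D/y. Columns: Mid/a, Mid/b, Lo/a, Lo/b.
{Stay/k/W/w, Stay/k/W/y} → row (2,3) (2,3) (4,-1) (4,-1)
{Stay/k/D/w, Stay/k/D/y} → row (-1,5) (-1,5) (4,-1) (4,-1)
{Stay/f/W/w, Stay/f/W/y} → row (2,3) (2,3) (-2,-2) (-2,-2)
{Stay/f/D/w, Stay/f/D/y} → row (-1,5) (-1,5) (-2,-2) (-2,-2)
{In/k/W/w, In/k/D/w} → row (0,-2) (0,-2) (4,-1) (4,-1)
{In/k/W/y, In/k/D/y} → row (0,0) (0,0) (4,-1) (4,-1)
{In/f/W/w, In/f/D/w} → row (0,-2) (0,-2) (-2,-2) (-2,-2)
{In/f/W/y, In/f/D/y} → row (0,0) (0,0) (-2,-2) (-2,-2)
{Out/k/W/w, Out/k/W/y, Out/k/D/w, Out/k/D/y} → row (-1,5) (-2,4) (4,-1) (4,-1)
{Out/f/W/w, Out/f/W/y, Out/f/D/w, Out/f/D/y} → row (-1,5) (-2,4) (-2,-2) (-2,-2)
That's 10 distinct rows out of 24 strategies.

10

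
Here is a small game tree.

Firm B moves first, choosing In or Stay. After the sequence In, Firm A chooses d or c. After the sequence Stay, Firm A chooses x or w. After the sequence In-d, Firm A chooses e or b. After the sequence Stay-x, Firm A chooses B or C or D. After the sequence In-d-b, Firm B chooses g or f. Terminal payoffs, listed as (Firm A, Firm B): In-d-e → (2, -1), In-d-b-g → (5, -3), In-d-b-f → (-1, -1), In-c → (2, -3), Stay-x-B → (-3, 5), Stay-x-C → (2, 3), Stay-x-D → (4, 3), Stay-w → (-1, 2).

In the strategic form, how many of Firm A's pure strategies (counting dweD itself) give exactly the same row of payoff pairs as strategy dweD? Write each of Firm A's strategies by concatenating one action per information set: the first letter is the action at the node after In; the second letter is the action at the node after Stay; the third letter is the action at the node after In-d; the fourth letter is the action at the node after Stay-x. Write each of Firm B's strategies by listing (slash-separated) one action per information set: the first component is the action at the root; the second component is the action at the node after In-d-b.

3

Row for dweD (columns In/g, In/f, Stay/g, Stay/f): (2,-1) (2,-1) (-1,2) (-1,2).
Under dweD, Firm A's choice at the node after Stay-x can never be reached regardless of what Firm B does, so varying those choices leaves every outcome unchanged.
Holding the reachable choices fixed and varying the unreachable one freely already gives 3 equivalent strategies.
No other strategy reproduces this row, so those 3 are the full class: dweB, dweC, dweD.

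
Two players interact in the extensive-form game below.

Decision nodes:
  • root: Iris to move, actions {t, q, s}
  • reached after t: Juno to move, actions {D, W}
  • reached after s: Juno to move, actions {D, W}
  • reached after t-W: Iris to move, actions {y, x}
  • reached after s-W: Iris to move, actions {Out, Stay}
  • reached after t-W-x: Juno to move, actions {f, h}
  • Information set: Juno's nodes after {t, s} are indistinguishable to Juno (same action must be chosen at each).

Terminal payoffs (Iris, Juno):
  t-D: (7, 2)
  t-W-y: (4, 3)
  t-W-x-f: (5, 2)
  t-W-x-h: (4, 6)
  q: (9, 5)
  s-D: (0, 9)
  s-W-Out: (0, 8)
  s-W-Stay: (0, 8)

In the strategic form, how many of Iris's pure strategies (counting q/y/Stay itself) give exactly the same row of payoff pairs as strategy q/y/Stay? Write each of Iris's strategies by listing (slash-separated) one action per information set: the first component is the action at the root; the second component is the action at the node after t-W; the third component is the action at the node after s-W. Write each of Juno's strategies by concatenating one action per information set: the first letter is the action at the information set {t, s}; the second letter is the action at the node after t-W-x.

4

Row for q/y/Stay (columns Df, Dh, Wf, Wh): (9,5) (9,5) (9,5) (9,5).
Under q/y/Stay, Iris's choice at the node after t-W and at the node after s-W can never be reached regardless of what Juno does, so varying those choices leaves every outcome unchanged.
Holding the reachable choices fixed and varying the unreachable ones freely already gives 2 × 2 = 4 equivalent strategies.
No other strategy reproduces this row, so those 4 are the full class: q/y/Out, q/y/Stay, q/x/Out, q/x/Stay.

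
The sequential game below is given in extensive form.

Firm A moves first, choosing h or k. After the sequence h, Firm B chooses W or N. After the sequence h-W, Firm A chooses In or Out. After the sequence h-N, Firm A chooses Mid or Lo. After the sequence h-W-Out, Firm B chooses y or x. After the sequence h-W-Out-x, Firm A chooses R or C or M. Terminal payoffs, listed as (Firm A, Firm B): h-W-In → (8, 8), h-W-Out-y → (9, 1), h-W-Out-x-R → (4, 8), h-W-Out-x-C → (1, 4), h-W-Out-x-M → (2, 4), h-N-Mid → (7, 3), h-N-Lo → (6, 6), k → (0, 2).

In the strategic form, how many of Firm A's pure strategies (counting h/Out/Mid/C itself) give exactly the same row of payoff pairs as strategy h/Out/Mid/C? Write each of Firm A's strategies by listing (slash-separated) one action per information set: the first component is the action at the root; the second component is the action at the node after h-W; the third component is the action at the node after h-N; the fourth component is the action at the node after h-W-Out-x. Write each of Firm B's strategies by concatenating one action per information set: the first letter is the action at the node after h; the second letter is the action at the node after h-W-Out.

1

Row for h/Out/Mid/C (columns Wy, Wx, Ny, Nx): (9,1) (1,4) (7,3) (7,3).
Every one of Firm A's information sets is on the play path for some reply by Firm B when Firm A follows h/Out/Mid/C.
Changing the action at any of them therefore changes at least one column, so only h/Out/Mid/C itself gives this row.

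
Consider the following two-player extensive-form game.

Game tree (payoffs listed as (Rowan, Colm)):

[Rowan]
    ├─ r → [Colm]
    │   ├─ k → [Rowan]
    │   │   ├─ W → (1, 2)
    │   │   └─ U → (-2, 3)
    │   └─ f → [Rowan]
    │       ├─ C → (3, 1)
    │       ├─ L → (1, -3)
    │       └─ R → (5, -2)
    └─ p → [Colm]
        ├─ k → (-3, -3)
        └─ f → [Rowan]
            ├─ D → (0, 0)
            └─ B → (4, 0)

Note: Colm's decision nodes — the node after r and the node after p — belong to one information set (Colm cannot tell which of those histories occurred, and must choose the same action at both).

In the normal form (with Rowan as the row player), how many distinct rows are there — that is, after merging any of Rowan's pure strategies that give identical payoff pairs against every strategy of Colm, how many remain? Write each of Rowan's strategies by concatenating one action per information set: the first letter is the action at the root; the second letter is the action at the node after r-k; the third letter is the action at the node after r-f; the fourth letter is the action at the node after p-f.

Rowan has 24 pure strategies: rWCD, rWCB, rWLD, rWLB, rWRD, rWRB, rUCD, rUCB, rULD, rULB, rURD, rURB, pWCD, pWCB, pWLD, pWLB, pWRD, pWRB, pUCD, pUCB, pULD, pULB, pURD, pURB. Columns: k, f.
{rWCD, rWCB} → row (1,2) (3,1)
{rWLD, rWLB} → row (1,2) (1,-3)
{rWRD, rWRB} → row (1,2) (5,-2)
{rUCD, rUCB} → row (-2,3) (3,1)
{rULD, rULB} → row (-2,3) (1,-3)
{rURD, rURB} → row (-2,3) (5,-2)
{pWCD, pWLD, pWRD, pUCD, pULD, pURD} → row (-3,-3) (0,0)
{pWCB, pWLB, pWRB, pUCB, pULB, pURB} → row (-3,-3) (4,0)
That's 8 distinct rows out of 24 strategies.

8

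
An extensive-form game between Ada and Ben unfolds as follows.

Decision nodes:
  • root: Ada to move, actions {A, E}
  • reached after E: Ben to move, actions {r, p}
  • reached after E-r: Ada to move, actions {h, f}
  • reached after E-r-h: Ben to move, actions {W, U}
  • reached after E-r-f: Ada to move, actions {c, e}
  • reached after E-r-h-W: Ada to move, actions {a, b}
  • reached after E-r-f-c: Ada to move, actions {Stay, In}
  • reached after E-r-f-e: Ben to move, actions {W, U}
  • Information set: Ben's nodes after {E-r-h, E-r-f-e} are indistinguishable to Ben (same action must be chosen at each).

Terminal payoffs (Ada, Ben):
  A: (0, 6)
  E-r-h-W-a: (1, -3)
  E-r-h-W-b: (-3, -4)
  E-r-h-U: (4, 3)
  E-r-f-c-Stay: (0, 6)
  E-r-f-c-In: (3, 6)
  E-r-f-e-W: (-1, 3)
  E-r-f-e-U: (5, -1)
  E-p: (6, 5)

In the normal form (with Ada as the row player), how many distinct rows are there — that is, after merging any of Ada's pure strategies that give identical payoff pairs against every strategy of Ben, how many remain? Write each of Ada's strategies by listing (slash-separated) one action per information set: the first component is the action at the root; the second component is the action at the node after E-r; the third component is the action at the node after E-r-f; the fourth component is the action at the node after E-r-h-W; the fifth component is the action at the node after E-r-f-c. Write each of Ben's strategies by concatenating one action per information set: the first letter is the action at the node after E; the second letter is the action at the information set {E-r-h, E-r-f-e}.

6

Ada has 32 pure strategies: A/h/c/a/Stay, A/h/c/a/In, A/h/c/b/Stay, A/h/c/b/In, A/h/e/a/Stay, A/h/e/a/In, A/h/e/b/Stay, A/h/e/b/In, A/f/c/a/Stay, A/f/c/a/In, A/f/c/b/Stay, A/f/c/b/In, A/f/e/a/Stay, A/f/e/a/In, A/f/e/b/Stay, A/f/e/b/In, E/h/c/a/Stay, E/h/c/a/In, E/h/c/b/Stay, E/h/c/b/In, E/h/e/a/Stay, E/h/e/a/In, E/h/e/b/Stay, E/h/e/b/In, E/f/c/a/Stay, E/f/c/a/In, E/f/c/b/Stay, E/f/c/b/In, E/f/e/a/Stay, E/f/e/a/In, E/f/e/b/Stay, E/f/e/b/In. Columns: rW, rU, pW, pU.
{A/h/c/a/Stay, A/h/c/a/In, A/h/c/b/Stay, A/h/c/b/In, A/h/e/a/Stay, A/h/e/a/In, A/h/e/b/Stay, A/h/e/b/In, A/f/c/a/Stay, A/f/c/a/In, A/f/c/b/Stay, A/f/c/b/In, A/f/e/a/Stay, A/f/e/a/In, A/f/e/b/Stay, A/f/e/b/In} → row (0,6) (0,6) (0,6) (0,6)
{E/h/c/a/Stay, E/h/c/a/In, E/h/e/a/Stay, E/h/e/a/In} → row (1,-3) (4,3) (6,5) (6,5)
{E/h/c/b/Stay, E/h/c/b/In, E/h/e/b/Stay, E/h/e/b/In} → row (-3,-4) (4,3) (6,5) (6,5)
{E/f/c/a/Stay, E/f/c/b/Stay} → row (0,6) (0,6) (6,5) (6,5)
{E/f/c/a/In, E/f/c/b/In} → row (3,6) (3,6) (6,5) (6,5)
{E/f/e/a/Stay, E/f/e/a/In, E/f/e/b/Stay, E/f/e/b/In} → row (-1,3) (5,-1) (6,5) (6,5)
That's 6 distinct rows out of 32 strategies.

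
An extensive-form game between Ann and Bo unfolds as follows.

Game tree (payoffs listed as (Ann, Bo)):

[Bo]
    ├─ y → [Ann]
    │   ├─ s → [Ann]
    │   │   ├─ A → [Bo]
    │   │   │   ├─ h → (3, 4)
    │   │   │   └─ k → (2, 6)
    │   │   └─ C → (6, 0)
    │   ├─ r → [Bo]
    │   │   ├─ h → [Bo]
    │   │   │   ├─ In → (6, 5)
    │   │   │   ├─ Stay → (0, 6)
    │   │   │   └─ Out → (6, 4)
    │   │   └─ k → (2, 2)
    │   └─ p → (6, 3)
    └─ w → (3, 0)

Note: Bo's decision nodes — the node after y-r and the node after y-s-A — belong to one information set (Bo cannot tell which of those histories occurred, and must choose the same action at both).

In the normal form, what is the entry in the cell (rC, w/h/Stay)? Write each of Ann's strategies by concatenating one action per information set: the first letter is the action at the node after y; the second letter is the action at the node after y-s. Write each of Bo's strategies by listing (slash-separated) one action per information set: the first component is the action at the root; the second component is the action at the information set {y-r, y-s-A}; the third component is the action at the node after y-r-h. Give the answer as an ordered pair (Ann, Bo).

(3, 0)

Trace the play path from the root:
  Bo plays w
→ terminal payoff (3, 0).
(Ann's choice at the node after y is never reached on this path, so it doesn't affect the outcome.)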